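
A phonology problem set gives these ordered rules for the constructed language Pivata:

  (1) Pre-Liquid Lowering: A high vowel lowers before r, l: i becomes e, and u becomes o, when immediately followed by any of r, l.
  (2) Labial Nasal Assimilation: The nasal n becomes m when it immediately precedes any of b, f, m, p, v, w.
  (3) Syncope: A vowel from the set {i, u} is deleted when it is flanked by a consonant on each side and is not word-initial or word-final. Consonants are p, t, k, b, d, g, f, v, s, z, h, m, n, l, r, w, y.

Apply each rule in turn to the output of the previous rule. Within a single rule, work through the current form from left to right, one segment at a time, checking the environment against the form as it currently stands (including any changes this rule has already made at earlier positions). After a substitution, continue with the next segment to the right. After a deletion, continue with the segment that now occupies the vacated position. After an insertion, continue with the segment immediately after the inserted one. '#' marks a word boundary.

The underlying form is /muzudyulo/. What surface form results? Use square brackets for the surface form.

[mzdyolo]

(1) Pre-Liquid Lowering: [muzudyulo] → [muzudyolo]
(2) Labial Nasal Assimilation: no change — [muzudyolo]
(3) Syncope: [muzudyolo] → [mzdyolo]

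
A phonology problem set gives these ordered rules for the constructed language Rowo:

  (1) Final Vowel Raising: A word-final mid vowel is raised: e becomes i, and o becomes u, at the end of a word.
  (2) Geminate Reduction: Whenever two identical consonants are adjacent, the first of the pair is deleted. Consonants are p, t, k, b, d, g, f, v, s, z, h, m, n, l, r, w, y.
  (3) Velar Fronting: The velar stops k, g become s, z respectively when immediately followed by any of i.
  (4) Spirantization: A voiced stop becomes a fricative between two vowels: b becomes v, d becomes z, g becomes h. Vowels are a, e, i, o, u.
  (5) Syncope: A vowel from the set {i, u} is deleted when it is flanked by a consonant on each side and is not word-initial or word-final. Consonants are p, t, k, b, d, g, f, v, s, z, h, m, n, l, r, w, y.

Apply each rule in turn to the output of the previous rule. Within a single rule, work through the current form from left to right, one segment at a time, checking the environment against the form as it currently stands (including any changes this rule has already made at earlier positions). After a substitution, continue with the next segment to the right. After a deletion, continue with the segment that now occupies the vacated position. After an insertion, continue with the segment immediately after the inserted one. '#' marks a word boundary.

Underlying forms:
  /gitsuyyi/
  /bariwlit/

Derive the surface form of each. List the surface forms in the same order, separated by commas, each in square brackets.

[ztsyi], [barwlt]

/gitsuyyi/:
  (1) Final Vowel Raising: no change — [gitsuyyi]
  (2) Geminate Reduction: [gitsuyyi] → [gitsuyi]
  (3) Velar Fronting: [gitsuyi] → [zitsuyi]
  (4) Spirantization: no change — [zitsuyi]
  (5) Syncope: [zitsuyi] → [ztsyi]
/bariwlit/:
  (1) Final Vowel Raising: no change — [bariwlit]
  (2) Geminate Reduction: no change — [bariwlit]
  (3) Velar Fronting: no change — [bariwlit]
  (4) Spirantization: no change — [bariwlit]
  (5) Syncope: [bariwlit] → [barwlt]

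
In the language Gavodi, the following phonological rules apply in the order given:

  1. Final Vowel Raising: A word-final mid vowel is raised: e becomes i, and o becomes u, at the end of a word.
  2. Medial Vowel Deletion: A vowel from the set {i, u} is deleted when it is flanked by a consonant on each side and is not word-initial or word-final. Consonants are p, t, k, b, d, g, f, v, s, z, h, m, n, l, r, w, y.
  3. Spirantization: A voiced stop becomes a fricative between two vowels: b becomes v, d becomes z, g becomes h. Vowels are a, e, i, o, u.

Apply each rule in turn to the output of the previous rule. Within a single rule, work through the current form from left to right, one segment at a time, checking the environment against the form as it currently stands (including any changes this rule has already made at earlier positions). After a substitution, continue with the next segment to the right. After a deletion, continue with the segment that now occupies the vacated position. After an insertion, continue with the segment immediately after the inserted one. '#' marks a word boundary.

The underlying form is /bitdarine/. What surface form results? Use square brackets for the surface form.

1 Final Vowel Raising: [bitdarine] → [bitdarini]
2 Medial Vowel Deletion: [bitdarini] → [btdarni]
3 Spirantization: no change — [btdarni]

[btdarni]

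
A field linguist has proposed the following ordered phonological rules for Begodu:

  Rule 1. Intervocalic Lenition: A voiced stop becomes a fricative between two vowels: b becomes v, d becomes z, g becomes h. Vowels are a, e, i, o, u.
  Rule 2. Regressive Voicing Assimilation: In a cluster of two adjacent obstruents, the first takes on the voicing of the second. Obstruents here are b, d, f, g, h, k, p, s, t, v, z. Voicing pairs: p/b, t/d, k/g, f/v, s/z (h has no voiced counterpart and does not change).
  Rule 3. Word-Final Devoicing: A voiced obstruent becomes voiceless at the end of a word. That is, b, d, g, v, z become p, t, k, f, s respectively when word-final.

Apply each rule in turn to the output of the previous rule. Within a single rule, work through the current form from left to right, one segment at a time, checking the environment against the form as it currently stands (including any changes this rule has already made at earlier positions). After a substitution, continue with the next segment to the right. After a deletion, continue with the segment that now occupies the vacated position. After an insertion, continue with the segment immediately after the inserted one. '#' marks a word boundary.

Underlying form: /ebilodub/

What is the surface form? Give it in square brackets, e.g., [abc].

Rule 1 Intervocalic Lenition: [ebilodub] → [evilozub]
Rule 2 Regressive Voicing Assimilation: no change — [evilozub]
Rule 3 Word-Final Devoicing: [evilozub] → [evilozup]

[evilozup]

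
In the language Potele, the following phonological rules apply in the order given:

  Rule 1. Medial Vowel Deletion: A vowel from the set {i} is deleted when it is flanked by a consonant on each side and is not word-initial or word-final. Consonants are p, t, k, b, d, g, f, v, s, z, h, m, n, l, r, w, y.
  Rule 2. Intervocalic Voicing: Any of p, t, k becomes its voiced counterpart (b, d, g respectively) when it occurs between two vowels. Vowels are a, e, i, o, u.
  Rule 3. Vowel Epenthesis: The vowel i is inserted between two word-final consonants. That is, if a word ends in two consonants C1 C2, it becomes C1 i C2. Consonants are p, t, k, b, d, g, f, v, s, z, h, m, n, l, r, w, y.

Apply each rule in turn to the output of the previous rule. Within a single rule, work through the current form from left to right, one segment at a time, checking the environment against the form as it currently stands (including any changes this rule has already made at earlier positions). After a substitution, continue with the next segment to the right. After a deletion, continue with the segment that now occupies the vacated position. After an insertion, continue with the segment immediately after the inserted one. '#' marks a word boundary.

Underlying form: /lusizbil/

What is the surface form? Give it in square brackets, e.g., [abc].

Rule 1 Medial Vowel Deletion: [lusizbil] → [luszbl]
Rule 2 Intervocalic Voicing: no change — [luszbl]
Rule 3 Vowel Epenthesis: [luszbl] → [luszbil]

[luszbil]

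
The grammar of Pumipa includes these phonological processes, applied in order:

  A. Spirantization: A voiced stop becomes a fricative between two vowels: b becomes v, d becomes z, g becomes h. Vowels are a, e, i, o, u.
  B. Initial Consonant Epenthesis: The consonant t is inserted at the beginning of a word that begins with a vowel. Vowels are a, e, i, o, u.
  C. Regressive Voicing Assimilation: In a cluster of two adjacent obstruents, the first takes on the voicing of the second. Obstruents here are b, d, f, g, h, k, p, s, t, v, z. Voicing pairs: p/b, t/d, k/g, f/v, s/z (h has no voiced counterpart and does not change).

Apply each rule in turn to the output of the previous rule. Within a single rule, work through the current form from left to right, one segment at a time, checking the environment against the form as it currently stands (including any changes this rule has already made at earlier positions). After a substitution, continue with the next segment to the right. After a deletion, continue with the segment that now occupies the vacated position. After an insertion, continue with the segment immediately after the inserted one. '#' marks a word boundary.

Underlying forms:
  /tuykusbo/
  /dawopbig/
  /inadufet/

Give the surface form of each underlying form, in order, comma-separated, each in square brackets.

/tuykusbo/:
  A Spirantization: no change — [tuykusbo]
  B Initial Consonant Epenthesis: no change — [tuykusbo]
  C Regressive Voicing Assimilation: [tuykusbo] → [tuykuzbo]
/dawopbig/:
  A Spirantization: no change — [dawopbig]
  B Initial Consonant Epenthesis: no change — [dawopbig]
  C Regressive Voicing Assimilation: [dawopbig] → [dawobbig]
/inadufet/:
  A Spirantization: [inadufet] → [inazufet]
  B Initial Consonant Epenthesis: [inazufet] → [tinazufet]
  C Regressive Voicing Assimilation: no change — [tinazufet]

[tuykuzbo], [dawobbig], [tinazufet]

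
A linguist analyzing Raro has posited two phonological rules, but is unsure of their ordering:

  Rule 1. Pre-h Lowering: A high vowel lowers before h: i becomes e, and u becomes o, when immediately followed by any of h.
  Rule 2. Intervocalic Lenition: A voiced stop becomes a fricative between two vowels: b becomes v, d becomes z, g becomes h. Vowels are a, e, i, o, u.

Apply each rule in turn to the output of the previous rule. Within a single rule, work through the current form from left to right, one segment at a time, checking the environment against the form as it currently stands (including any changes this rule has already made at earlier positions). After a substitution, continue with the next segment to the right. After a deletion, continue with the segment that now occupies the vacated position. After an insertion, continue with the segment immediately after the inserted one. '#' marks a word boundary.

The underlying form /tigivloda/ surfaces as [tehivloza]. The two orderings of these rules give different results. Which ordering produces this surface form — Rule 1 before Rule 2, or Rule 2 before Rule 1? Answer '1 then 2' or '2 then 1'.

2 then 1

Order 1 then 2:
  1 Pre-h Lowering: no change — [tigivloda]
  2 Intervocalic Lenition: [tigivloda] → [tihivloza]
  result: [tihivloza]
Order 2 then 1:
  2 Intervocalic Lenition: [tigivloda] → [tihivloza]
  1 Pre-h Lowering: [tihivloza] → [tehivloza]
  result: [tehivloza]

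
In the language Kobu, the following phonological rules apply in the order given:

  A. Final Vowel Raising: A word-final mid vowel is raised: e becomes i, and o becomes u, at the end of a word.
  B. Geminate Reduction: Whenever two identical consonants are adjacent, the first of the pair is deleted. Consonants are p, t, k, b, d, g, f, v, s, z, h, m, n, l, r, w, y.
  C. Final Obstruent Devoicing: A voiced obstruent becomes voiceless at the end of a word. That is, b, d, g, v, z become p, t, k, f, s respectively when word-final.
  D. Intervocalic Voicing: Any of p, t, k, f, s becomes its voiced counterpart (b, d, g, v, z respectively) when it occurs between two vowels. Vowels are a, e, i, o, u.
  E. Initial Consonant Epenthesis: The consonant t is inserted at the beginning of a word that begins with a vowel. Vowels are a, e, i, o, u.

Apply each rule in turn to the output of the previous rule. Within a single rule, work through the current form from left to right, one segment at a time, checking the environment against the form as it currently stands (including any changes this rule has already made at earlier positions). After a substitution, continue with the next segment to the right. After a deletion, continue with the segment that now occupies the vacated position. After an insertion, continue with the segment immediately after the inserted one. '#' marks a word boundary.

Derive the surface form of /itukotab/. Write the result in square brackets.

[tidugodap]

A Final Vowel Raising: no change — [itukotab]
B Geminate Reduction: no change — [itukotab]
C Final Obstruent Devoicing: [itukotab] → [itukotap]
D Intervocalic Voicing: [itukotap] → [idugodap]
E Initial Consonant Epenthesis: [idugodap] → [tidugodap]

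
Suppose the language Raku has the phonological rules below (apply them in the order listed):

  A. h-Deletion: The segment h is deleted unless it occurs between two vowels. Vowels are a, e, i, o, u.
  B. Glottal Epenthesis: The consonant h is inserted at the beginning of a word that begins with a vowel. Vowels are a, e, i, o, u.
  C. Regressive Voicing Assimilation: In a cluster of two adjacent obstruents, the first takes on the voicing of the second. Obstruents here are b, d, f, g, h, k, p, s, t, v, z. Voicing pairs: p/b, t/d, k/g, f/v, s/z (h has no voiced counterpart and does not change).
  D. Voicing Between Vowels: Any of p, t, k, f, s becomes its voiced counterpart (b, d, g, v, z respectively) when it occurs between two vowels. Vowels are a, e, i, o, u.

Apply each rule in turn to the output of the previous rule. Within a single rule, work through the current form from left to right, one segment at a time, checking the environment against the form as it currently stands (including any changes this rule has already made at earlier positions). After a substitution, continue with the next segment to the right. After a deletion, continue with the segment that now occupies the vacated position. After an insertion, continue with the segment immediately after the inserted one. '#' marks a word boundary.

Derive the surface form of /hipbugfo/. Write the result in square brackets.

[hibbukfo]

A h-Deletion: [hipbugfo] → [ipbugfo]
B Glottal Epenthesis: [ipbugfo] → [hipbugfo]
C Regressive Voicing Assimilation: [hipbugfo] → [hibbukfo]
D Voicing Between Vowels: no change — [hibbukfo]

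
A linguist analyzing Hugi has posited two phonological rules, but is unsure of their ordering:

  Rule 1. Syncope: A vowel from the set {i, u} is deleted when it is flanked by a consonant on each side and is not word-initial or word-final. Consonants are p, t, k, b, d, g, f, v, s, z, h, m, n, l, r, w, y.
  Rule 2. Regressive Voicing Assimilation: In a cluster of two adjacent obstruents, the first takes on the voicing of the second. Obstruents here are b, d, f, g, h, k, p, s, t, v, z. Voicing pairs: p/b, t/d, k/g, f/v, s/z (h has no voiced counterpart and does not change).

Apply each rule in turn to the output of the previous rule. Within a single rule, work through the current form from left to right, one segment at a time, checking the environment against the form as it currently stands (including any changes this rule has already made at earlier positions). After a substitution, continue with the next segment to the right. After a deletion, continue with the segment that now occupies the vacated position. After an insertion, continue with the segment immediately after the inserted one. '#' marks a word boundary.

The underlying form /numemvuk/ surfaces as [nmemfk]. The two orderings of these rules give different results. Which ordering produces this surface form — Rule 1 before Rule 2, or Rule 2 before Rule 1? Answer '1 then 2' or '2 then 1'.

Order 1 then 2:
  1 Syncope: [numemvuk] → [nmemvk]
  2 Regressive Voicing Assimilation: [nmemvk] → [nmemfk]
  result: [nmemfk]
Order 2 then 1:
  2 Regressive Voicing Assimilation: no change — [numemvuk]
  1 Syncope: [numemvuk] → [nmemvk]
  result: [nmemvk]

1 then 2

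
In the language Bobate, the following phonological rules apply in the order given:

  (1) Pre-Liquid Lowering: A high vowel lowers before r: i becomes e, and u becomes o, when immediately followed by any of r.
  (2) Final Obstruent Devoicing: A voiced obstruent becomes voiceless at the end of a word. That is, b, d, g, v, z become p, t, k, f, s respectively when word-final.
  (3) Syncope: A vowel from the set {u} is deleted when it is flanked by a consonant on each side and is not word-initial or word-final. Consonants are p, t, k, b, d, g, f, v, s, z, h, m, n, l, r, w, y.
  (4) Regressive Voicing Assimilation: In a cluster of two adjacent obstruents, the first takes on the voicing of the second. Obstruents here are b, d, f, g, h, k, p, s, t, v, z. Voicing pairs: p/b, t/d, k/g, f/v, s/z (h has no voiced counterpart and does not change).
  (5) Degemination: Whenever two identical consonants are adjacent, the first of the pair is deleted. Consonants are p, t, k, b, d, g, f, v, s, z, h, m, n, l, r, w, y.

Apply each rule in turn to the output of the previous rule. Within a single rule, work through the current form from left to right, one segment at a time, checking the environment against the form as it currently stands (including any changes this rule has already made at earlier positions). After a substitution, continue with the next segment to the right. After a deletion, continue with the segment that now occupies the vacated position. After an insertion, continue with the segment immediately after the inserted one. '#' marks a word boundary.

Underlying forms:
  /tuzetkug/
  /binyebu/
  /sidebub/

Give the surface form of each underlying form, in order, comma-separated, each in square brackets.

[dzetk], [binyebu], [sidep]

/tuzetkug/:
  (1) Pre-Liquid Lowering: no change — [tuzetkug]
  (2) Final Obstruent Devoicing: [tuzetkug] → [tuzetkuk]
  (3) Syncope: [tuzetkuk] → [tzetkk]
  (4) Regressive Voicing Assimilation: [tzetkk] → [dzetkk]
  (5) Degemination: [dzetkk] → [dzetk]
/binyebu/:
  (1) Pre-Liquid Lowering: no change — [binyebu]
  (2) Final Obstruent Devoicing: no change — [binyebu]
  (3) Syncope: no change — [binyebu]
  (4) Regressive Voicing Assimilation: no change — [binyebu]
  (5) Degemination: no change — [binyebu]
/sidebub/:
  (1) Pre-Liquid Lowering: no change — [sidebub]
  (2) Final Obstruent Devoicing: [sidebub] → [sidebup]
  (3) Syncope: [sidebup] → [sidebp]
  (4) Regressive Voicing Assimilation: [sidebp] → [sidepp]
  (5) Degemination: [sidepp] → [sidep]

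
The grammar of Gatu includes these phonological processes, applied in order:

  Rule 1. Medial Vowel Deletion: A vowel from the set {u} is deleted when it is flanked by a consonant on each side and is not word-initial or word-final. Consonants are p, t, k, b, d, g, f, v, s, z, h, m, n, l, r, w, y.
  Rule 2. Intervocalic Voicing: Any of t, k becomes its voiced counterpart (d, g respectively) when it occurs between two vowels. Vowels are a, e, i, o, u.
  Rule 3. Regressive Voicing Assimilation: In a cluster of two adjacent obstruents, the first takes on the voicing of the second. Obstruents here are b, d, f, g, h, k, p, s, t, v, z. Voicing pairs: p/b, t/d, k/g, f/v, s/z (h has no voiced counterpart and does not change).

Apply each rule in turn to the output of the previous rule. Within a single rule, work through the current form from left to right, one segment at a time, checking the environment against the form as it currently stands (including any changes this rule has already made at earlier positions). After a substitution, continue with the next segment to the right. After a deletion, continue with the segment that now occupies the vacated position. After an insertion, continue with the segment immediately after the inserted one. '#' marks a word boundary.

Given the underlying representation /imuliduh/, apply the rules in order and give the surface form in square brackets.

[imlith]

Rule 1 Medial Vowel Deletion: [imuliduh] → [imlidh]
Rule 2 Intervocalic Voicing: no change — [imlidh]
Rule 3 Regressive Voicing Assimilation: [imlidh] → [imlith]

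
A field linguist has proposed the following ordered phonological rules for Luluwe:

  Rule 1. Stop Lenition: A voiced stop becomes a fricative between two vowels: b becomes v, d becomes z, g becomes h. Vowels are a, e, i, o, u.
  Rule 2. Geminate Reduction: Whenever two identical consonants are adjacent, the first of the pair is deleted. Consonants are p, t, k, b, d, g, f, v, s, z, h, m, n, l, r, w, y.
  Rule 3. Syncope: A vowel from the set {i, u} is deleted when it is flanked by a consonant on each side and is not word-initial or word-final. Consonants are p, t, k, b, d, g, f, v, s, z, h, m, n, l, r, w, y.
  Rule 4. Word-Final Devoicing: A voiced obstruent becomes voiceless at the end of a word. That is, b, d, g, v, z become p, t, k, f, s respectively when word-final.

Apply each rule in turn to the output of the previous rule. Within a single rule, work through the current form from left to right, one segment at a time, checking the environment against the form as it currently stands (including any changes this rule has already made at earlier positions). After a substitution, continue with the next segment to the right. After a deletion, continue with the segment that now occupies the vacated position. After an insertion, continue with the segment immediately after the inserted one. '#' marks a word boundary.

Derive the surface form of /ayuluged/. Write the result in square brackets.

Rule 1 Stop Lenition: [ayuluged] → [ayuluhed]
Rule 2 Geminate Reduction: no change — [ayuluhed]
Rule 3 Syncope: [ayuluhed] → [aylhed]
Rule 4 Word-Final Devoicing: [aylhed] → [aylhet]

[aylhet]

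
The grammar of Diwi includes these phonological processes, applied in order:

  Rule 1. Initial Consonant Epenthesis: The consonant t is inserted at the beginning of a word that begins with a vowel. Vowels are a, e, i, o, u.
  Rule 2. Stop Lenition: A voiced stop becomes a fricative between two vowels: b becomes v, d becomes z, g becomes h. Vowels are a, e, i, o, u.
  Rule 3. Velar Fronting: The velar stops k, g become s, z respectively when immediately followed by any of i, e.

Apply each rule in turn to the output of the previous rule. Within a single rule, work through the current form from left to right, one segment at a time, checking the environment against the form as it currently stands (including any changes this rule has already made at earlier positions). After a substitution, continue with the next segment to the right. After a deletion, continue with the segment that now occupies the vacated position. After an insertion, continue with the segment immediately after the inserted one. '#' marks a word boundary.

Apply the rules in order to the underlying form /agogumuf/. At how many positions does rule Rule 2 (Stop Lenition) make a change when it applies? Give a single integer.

2

Rule 1 Initial Consonant Epenthesis: [agogumuf] → [tagogumuf]
Rule 2 Stop Lenition: [tagogumuf] → [tahohumuf]
Rule 3 Velar Fronting: no change — [tahohumuf]
Rule Rule 2 changed 2 position(s).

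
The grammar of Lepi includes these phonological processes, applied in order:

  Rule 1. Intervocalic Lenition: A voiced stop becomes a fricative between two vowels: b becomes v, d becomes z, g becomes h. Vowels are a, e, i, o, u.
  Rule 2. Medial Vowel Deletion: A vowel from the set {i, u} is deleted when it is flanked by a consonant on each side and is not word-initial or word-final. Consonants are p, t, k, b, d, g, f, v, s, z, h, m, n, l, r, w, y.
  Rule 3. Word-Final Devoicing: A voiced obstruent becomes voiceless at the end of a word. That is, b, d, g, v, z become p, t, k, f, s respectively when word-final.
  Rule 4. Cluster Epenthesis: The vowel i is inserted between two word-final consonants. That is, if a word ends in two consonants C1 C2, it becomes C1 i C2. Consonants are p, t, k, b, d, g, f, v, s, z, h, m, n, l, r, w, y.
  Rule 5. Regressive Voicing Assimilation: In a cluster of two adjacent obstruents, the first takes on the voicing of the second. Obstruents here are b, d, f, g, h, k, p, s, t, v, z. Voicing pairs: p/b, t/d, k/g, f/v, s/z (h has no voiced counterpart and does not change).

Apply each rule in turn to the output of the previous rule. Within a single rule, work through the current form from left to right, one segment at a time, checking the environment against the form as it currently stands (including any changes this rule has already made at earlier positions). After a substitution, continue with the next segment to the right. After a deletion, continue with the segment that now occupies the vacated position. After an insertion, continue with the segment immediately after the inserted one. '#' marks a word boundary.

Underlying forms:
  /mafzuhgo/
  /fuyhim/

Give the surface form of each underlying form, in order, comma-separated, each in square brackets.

[mavshgo], [fyhim]

/mafzuhgo/:
  Rule 1 Intervocalic Lenition: no change — [mafzuhgo]
  Rule 2 Medial Vowel Deletion: [mafzuhgo] → [mafzhgo]
  Rule 3 Word-Final Devoicing: no change — [mafzhgo]
  Rule 4 Cluster Epenthesis: no change — [mafzhgo]
  Rule 5 Regressive Voicing Assimilation: [mafzhgo] → [mavshgo]
/fuyhim/:
  Rule 1 Intervocalic Lenition: no change — [fuyhim]
  Rule 2 Medial Vowel Deletion: [fuyhim] → [fyhm]
  Rule 3 Word-Final Devoicing: no change — [fyhm]
  Rule 4 Cluster Epenthesis: [fyhm] → [fyhim]
  Rule 5 Regressive Voicing Assimilation: no change — [fyhim]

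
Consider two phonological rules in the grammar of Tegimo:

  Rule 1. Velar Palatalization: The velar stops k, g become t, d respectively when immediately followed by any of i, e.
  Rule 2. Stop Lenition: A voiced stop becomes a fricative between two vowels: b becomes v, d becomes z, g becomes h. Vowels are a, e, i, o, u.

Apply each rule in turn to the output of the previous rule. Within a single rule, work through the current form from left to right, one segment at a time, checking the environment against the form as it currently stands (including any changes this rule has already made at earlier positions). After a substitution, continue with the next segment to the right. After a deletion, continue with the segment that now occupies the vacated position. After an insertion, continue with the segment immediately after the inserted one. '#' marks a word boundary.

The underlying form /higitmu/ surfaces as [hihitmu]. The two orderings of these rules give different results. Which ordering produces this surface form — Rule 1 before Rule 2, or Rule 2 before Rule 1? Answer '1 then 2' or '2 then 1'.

Order 1 then 2:
  1 Velar Palatalization: [higitmu] → [hiditmu]
  2 Stop Lenition: [hiditmu] → [hizitmu]
  result: [hizitmu]
Order 2 then 1:
  2 Stop Lenition: [higitmu] → [hihitmu]
  1 Velar Palatalization: no change — [hihitmu]
  result: [hihitmu]

2 then 1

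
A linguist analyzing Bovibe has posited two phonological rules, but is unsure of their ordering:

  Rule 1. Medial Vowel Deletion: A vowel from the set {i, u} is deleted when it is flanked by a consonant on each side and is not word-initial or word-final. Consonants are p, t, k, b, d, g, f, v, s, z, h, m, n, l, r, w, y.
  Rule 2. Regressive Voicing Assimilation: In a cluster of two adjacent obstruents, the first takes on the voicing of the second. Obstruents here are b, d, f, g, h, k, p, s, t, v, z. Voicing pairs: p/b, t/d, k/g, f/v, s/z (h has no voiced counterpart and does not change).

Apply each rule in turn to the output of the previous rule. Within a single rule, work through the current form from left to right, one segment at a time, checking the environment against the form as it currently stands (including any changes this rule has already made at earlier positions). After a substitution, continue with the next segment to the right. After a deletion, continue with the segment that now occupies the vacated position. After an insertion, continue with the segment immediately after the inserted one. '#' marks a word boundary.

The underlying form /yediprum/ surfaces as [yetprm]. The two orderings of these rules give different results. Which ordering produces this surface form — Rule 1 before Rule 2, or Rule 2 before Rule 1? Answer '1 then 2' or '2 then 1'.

Order 1 then 2:
  1 Medial Vowel Deletion: [yediprum] → [yedprm]
  2 Regressive Voicing Assimilation: [yedprm] → [yetprm]
  result: [yetprm]
Order 2 then 1:
  2 Regressive Voicing Assimilation: no change — [yediprum]
  1 Medial Vowel Deletion: [yediprum] → [yedprm]
  result: [yedprm]

1 then 2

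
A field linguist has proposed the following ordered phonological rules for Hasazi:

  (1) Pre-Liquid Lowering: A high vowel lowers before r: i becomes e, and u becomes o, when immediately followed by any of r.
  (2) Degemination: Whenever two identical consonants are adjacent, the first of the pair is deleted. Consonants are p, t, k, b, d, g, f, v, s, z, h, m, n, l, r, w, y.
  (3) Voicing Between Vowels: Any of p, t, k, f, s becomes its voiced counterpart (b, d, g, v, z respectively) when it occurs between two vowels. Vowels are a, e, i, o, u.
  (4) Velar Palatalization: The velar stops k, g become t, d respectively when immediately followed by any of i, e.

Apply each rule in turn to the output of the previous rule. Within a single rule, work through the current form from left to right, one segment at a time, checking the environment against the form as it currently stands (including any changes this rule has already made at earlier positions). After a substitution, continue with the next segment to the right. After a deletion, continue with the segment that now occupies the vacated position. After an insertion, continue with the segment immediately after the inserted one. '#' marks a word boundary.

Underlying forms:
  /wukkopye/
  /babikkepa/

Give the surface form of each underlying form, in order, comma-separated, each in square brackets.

[wugopye], [babideba]

/wukkopye/:
  (1) Pre-Liquid Lowering: no change — [wukkopye]
  (2) Degemination: [wukkopye] → [wukopye]
  (3) Voicing Between Vowels: [wukopye] → [wugopye]
  (4) Velar Palatalization: no change — [wugopye]
/babikkepa/:
  (1) Pre-Liquid Lowering: no change — [babikkepa]
  (2) Degemination: [babikkepa] → [babikepa]
  (3) Voicing Between Vowels: [babikepa] → [babigeba]
  (4) Velar Palatalization: [babigeba] → [babideba]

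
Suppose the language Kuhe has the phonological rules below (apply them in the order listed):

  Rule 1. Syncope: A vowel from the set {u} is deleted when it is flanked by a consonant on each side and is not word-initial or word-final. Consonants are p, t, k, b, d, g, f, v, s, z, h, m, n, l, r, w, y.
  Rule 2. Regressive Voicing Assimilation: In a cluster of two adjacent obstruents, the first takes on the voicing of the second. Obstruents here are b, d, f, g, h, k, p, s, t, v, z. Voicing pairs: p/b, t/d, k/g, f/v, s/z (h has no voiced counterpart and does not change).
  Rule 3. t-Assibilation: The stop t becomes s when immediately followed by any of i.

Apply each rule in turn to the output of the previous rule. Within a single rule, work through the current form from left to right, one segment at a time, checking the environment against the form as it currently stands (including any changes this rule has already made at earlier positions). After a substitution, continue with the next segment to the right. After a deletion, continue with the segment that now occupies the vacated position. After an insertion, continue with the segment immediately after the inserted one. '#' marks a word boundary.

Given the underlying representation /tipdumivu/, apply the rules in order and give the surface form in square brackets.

Rule 1 Syncope: [tipdumivu] → [tipdmivu]
Rule 2 Regressive Voicing Assimilation: [tipdmivu] → [tibdmivu]
Rule 3 t-Assibilation: [tibdmivu] → [sibdmivu]

[sibdmivu]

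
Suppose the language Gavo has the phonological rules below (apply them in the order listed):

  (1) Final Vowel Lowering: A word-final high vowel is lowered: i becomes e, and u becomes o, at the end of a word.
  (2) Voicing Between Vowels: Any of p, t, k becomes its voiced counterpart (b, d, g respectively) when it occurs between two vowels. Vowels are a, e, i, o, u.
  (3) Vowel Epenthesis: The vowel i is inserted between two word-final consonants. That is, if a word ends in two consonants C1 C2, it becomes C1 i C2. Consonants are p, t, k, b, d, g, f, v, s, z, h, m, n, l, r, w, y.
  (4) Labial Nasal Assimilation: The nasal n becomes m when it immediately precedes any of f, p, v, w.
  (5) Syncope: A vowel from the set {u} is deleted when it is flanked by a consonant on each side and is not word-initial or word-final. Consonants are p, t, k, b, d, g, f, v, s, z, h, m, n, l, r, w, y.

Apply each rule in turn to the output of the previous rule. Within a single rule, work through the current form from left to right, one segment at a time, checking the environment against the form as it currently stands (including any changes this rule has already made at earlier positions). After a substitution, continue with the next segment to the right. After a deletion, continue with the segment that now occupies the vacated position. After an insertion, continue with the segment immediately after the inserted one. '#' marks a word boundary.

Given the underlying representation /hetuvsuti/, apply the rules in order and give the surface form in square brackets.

[hedvsde]

(1) Final Vowel Lowering: [hetuvsuti] → [hetuvsute]
(2) Voicing Between Vowels: [hetuvsute] → [heduvsude]
(3) Vowel Epenthesis: no change — [heduvsude]
(4) Labial Nasal Assimilation: no change — [heduvsude]
(5) Syncope: [heduvsude] → [hedvsde]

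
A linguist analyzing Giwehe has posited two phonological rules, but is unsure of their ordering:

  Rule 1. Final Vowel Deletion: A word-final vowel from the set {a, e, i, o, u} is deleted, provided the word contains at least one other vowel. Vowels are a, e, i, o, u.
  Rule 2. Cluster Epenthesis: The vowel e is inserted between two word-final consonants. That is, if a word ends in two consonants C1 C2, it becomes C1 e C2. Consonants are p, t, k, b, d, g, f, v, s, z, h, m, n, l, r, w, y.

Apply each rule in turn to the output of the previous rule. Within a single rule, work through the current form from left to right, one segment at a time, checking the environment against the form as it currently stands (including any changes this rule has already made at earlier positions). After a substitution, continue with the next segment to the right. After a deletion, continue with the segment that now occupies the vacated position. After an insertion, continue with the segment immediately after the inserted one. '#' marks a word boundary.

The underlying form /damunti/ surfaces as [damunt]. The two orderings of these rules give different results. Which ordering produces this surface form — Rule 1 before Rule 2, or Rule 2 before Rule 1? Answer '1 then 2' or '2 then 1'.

2 then 1

Order 1 then 2:
  1 Final Vowel Deletion: [damunti] → [damunt]
  2 Cluster Epenthesis: [damunt] → [damunet]
  result: [damunet]
Order 2 then 1:
  2 Cluster Epenthesis: no change — [damunti]
  1 Final Vowel Deletion: [damunti] → [damunt]
  result: [damunt]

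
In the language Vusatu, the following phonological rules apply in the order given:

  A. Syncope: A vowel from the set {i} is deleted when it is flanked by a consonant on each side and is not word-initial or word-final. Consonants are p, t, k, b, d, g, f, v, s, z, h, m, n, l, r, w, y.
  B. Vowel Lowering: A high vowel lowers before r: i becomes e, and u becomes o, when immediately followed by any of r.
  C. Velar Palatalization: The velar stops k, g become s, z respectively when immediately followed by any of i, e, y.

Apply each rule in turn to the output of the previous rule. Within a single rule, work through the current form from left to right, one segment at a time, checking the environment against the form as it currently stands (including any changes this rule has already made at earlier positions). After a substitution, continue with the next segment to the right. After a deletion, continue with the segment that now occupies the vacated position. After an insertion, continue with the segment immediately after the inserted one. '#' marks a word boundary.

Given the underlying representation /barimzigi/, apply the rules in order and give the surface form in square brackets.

[barmzzi]

A Syncope: [barimzigi] → [barmzgi]
B Vowel Lowering: no change — [barmzgi]
C Velar Palatalization: [barmzgi] → [barmzzi]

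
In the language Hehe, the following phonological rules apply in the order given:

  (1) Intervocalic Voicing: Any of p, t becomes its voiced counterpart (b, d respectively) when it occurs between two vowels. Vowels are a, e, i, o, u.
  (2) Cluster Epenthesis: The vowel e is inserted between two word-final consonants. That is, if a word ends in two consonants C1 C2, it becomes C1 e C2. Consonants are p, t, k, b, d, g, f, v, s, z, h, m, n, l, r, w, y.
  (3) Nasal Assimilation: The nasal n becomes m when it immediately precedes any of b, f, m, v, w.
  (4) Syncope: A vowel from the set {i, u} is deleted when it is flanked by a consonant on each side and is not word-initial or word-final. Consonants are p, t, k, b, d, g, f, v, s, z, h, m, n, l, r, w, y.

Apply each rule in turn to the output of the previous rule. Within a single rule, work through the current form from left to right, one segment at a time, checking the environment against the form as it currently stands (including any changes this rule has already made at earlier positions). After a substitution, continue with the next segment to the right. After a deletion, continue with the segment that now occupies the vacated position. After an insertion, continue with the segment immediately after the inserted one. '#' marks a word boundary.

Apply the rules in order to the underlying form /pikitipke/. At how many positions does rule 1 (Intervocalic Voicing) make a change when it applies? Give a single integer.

(1) Intervocalic Voicing: [pikitipke] → [pikidipke]
(2) Cluster Epenthesis: no change — [pikidipke]
(3) Nasal Assimilation: no change — [pikidipke]
(4) Syncope: [pikidipke] → [pkdpke]
Rule 1 changed 1 position(s).

1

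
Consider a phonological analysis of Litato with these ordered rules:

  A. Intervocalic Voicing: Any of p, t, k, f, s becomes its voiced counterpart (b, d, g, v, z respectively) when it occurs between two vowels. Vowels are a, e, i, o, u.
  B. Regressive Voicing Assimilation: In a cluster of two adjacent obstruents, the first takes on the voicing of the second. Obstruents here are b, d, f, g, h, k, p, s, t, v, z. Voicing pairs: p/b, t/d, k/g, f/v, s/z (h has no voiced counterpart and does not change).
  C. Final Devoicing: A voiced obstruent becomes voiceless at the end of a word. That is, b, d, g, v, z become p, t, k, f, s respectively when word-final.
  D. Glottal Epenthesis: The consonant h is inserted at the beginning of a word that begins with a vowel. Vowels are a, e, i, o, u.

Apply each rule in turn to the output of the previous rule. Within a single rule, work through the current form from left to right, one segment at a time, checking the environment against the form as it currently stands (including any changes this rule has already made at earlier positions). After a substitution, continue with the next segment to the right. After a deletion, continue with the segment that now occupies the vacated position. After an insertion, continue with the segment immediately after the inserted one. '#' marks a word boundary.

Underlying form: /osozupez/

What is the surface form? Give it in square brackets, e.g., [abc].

[hozozubes]

A Intervocalic Voicing: [osozupez] → [ozozubez]
B Regressive Voicing Assimilation: no change — [ozozubez]
C Final Devoicing: [ozozubez] → [ozozubes]
D Glottal Epenthesis: [ozozubes] → [hozozubes]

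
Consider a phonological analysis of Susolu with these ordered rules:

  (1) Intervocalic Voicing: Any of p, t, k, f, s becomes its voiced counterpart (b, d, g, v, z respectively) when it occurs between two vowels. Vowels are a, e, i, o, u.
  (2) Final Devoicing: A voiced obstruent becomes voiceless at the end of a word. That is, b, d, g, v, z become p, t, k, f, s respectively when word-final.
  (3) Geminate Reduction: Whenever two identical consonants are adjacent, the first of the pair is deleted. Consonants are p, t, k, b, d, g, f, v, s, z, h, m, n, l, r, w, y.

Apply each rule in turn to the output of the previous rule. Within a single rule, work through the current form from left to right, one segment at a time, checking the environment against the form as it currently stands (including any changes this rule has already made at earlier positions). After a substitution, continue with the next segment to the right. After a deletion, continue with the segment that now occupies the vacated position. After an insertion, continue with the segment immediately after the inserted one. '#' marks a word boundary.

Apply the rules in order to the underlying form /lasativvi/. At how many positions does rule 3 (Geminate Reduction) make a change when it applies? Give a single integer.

1

(1) Intervocalic Voicing: [lasativvi] → [lazadivvi]
(2) Final Devoicing: no change — [lazadivvi]
(3) Geminate Reduction: [lazadivvi] → [lazadivi]
Rule 3 changed 1 position(s).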